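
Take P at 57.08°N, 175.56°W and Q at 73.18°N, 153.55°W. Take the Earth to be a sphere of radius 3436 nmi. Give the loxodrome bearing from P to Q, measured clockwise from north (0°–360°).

29.0°

Δψ = ln[tan(π/4+φ₂/2)/tan(π/4+φ₁/2)] = +0.6923
Δλ = +0.3841 rad (taken the short way round)
course = atan2(Δλ, Δψ) = 29.02°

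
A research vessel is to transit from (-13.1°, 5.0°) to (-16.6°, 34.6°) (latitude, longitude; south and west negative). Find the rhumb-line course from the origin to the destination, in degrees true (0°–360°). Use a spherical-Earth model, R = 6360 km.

Δψ = ln[tan(π/4+φ₂/2)/tan(π/4+φ₁/2)] = -0.0632
Δλ = +0.5166 rad (taken the short way round)
course = atan2(Δλ, Δψ) = 96.98°

97.0°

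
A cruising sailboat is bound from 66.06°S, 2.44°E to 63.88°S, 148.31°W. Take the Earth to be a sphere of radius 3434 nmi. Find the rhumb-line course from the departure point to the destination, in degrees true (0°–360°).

Meridional parts: M(φ₁)=-1.5511, M(φ₂)=-1.4611 → ΔM = +0.0900;  Δλ = -2.6311 rad
tan C = Δλ / ΔM = -29.2395 → C = 271.96°

272.0°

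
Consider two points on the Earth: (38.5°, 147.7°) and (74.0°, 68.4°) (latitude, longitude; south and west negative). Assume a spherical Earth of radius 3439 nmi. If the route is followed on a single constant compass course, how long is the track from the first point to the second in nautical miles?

Rhumb course C = atan2(Δλ, Δψ) with Δψ = ln[tan(π/4+φ₂/2)/tan(π/4+φ₁/2)] = +1.2332, Δλ = -1.3840 → C = 311.70°
d = R·|Δφ| / |cos C| = 3439·0.61959 / 0.66524 = 3203 nmi

3203 nmi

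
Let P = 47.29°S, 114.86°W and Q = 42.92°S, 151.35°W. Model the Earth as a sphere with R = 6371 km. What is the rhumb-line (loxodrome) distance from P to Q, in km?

2903 km

Rhumb course C = atan2(Δλ, Δψ) with Δψ = ln[tan(π/4+φ₂/2)/tan(π/4+φ₁/2)] = +0.1081, Δλ = -0.6369 → C = 279.64°
d = R·|Δφ| / |cos C| = 6371·0.07627 / 0.16740 = 2903 km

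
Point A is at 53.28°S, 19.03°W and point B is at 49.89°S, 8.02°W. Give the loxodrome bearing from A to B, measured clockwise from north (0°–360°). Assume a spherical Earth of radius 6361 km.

63.6°

Meridional parts: M(φ₁)=-1.1030, M(φ₂)=-1.0077 → ΔM = +0.0953;  Δλ = +0.1922 rad
tan C = Δλ / ΔM = +2.0168 → C = 63.63°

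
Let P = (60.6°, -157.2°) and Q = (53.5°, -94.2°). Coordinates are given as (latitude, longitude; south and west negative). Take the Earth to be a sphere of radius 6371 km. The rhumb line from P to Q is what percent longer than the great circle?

3.8%

Great circle: σ = 0.5865 rad → d_gc = Rσ = 3736.4 km
Rhumb: Δφ = -0.1239, Δλ = +1.0996, Δψ = -0.2287, q = Δφ/Δψ = 0.5419 → d_rh = R√(Δφ²+q²Δλ²) = 3877.4 km
Excess = (3877.4 − 3736.4) / 3736.4 = 141.0 / 3736.4 = 3.77% ≈ 3.8%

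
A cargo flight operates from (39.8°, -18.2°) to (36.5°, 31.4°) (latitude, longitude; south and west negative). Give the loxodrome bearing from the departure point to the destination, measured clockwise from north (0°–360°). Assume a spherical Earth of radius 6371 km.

94.8°

Δψ = ln[tan(π/4+φ₂/2)/tan(π/4+φ₁/2)] = -0.0733
Δλ = +0.8657 rad (taken the short way round)
course = atan2(Δλ, Δψ) = 94.84°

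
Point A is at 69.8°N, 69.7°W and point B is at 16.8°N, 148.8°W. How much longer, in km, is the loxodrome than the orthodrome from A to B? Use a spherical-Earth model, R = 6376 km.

Great circle: cos σ = sin φ₁ sin φ₂ + cos φ₁ cos φ₂ cos Δλ,  σ = 1.2305 rad → d_gc = 7845.7 km
Rhumb line: Δψ = -1.4277, q = Δφ/Δψ = 0.6479, d_rh = R√(Δφ²+q²Δλ²) = 8204.3 km
Excess = 8204.3 − 7845.7 = 358.6 ≈ 359 km

359 km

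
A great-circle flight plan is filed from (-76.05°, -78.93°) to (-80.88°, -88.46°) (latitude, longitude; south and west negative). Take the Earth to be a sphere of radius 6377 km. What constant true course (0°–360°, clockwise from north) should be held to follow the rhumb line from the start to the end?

201.2°

Δψ = ln[tan(π/4+φ₂/2)/tan(π/4+φ₁/2)] = -0.4279
Δλ = -0.1663 rad (taken the short way round)
course = atan2(Δλ, Δψ) = 201.24°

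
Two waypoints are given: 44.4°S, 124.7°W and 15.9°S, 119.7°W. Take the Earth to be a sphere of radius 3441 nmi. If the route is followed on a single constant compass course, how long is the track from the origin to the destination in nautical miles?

1731 nmi

Rhumb course C = atan2(Δλ, Δψ) with Δψ = ln[tan(π/4+φ₂/2)/tan(π/4+φ₁/2)] = +0.5855, Δλ = +0.0873 → C = 8.48°
d = R·|Δφ| / |cos C| = 3441·0.49742 / 0.98907 = 1731 nmi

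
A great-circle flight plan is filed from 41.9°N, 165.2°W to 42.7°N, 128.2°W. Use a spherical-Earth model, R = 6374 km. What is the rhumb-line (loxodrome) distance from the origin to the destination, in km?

3046 km

Δψ = ln[tan(π/4+φ₂/2)/tan(π/4+φ₁/2)] = +0.0189;  Δφ = +0.0140 rad,  Δλ = +0.6458 rad
q = Δφ/Δψ = 0.7396
d = R·√(Δφ² + q²Δλ²) = 6374·0.47783 = 3046 km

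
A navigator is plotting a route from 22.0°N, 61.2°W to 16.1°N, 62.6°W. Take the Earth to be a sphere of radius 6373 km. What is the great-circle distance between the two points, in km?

673 km

cos σ = sin φ₁ sin φ₂ + cos φ₁ cos φ₂ cos Δλ
      = sin(22.00°)sin(16.10°) + cos(22.00°)cos(16.10°)cos(-1.40°) = 0.9944
σ = 6.046° → d = Rσ = 6373·0.10553 = 673 km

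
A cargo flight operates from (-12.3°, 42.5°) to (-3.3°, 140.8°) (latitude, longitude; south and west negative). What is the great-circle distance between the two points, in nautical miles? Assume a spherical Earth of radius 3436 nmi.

5840 nmi

Haversine: a = sin²(Δφ/2)+cos φ₁ cos φ₂ sin²(Δλ/2) = 0.56427;  σ = 2·atan2(√a,√(1−a))
σ = 97.386° → d = Rσ = 3436·1.69970 = 5840 nmi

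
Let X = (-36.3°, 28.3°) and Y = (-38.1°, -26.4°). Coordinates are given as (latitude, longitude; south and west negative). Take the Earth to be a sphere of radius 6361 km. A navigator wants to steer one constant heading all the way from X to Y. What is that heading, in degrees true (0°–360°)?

Meridional parts: M(φ₁)=-0.6808, M(φ₂)=-0.7202 → ΔM = -0.0394;  Δλ = -0.9547 rad
tan C = Δλ / ΔM = +24.2035 → C = 267.63°

267.6°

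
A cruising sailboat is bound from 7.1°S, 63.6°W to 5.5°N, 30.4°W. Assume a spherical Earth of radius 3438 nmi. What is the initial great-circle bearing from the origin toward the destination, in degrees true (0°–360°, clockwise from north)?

70.0°

N = sin Δλ·cos φ₂ = +0.5450;  D = cos φ₁ sin φ₂ − sin φ₁ cos φ₂ cos Δλ = +0.1981
initial course = atan2(N, D) = 70.03°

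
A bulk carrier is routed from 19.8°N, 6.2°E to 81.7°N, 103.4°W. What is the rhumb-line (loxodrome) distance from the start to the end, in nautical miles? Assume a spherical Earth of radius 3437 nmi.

Rhumb course C = atan2(Δλ, Δψ) with Δψ = ln[tan(π/4+φ₂/2)/tan(π/4+φ₁/2)] = +2.2707, Δλ = -1.9129 → C = 319.89°
d = R·|Δφ| / |cos C| = 3437·1.08036 / 0.76479 = 4855 nmi

4855 nmi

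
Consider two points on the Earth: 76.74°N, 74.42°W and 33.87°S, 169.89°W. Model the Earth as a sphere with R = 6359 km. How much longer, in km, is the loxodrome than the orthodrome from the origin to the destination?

Great circle: cos σ = sin φ₁ sin φ₂ + cos φ₁ cos φ₂ cos Δλ,  σ = 2.1659 rad → d_gc = 13773.0 km
Rhumb line: Δψ = -2.7811, q = Δφ/Δψ = 0.6942, d_rh = R√(Δφ²+q²Δλ²) = 14310.9 km
Excess = 14310.9 − 13773.0 = 537.9 ≈ 538 km

538 km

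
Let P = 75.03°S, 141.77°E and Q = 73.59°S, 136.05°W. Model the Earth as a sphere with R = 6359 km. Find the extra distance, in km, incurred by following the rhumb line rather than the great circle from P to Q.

Great circle: cos σ = sin φ₁ sin φ₂ + cos φ₁ cos φ₂ cos Δλ,  σ = 0.3579 rad → d_gc = 2275.8 km
Rhumb line: Δψ = +0.0930, q = Δφ/Δψ = 0.2702, d_rh = R√(Δφ²+q²Δλ²) = 2470.0 km
Excess = 2470.0 − 2275.8 = 194.2 ≈ 194 km

194 km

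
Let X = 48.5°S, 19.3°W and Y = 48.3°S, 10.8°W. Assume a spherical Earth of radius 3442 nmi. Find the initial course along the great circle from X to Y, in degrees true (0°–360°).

91.2°

θ = atan2( sin Δλ·cos φ₂ ,  cos φ₁ sin φ₂ − sin φ₁ cos φ₂ cos Δλ )
  = atan2(+0.0983, -0.0020) = 91.15°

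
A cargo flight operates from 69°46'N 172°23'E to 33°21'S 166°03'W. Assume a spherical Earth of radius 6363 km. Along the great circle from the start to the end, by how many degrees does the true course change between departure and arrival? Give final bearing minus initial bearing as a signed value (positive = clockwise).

At departure: θ₁ = atan2(sin Δλ cos φ₂, cos φ₁ sin φ₂ − sin φ₁ cos φ₂ cos Δλ) = 161.53°
At arrival: θ₂ = atan2(sin Δλ cos φ₁, −cos φ₂ sin φ₁ + sin φ₂ cos φ₁ cos Δλ) = 172.46°
Δθ = θ₂ − θ₁ = +10.9°

+10.9°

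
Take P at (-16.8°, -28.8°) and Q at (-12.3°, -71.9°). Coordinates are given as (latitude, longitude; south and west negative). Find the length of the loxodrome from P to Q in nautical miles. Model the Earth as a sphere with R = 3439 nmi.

Rhumb course C = atan2(Δλ, Δψ) with Δψ = ln[tan(π/4+φ₂/2)/tan(π/4+φ₁/2)] = +0.0812, Δλ = -0.7522 → C = 276.16°
d = R·|Δφ| / |cos C| = 3439·0.07854 / 0.10728 = 2518 nmi

2518 nmi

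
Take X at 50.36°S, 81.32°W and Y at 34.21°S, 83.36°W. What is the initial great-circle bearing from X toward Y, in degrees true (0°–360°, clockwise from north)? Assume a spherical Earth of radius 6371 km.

N = sin Δλ·cos φ₂ = -0.0294;  D = cos φ₁ sin φ₂ − sin φ₁ cos φ₂ cos Δλ = +0.2777
initial course = atan2(N, D) = 353.95°

353.9°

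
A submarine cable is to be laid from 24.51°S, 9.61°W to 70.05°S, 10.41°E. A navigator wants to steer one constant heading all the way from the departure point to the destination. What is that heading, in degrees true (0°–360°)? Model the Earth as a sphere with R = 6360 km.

164.9°

Meridional parts: M(φ₁)=-0.4415, M(φ₂)=-1.7380 → ΔM = -1.2965;  Δλ = +0.3494 rad
tan C = Δλ / ΔM = -0.2695 → C = 164.92°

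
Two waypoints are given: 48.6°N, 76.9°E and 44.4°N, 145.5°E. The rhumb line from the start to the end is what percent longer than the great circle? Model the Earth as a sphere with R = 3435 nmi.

3.4%

Great circle: σ = 0.7993 rad → d_gc = Rσ = 2745.5 nmi
Rhumb: Δφ = -0.0733, Δλ = +1.1973, Δψ = -0.1066, q = Δφ/Δψ = 0.6879 → d_rh = R√(Δφ²+q²Δλ²) = 2840.1 nmi
Excess = (2840.1 − 2745.5) / 2745.5 = 94.6 / 2745.5 = 3.446% ≈ 3.4%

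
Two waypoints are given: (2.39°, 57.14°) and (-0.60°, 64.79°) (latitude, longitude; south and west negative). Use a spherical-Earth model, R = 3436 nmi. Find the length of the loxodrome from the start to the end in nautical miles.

492 nmi

Rhumb course C = atan2(Δλ, Δψ) with Δψ = ln[tan(π/4+φ₂/2)/tan(π/4+φ₁/2)] = -0.0522, Δλ = +0.1335 → C = 111.35°
d = R·|Δφ| / |cos C| = 3436·0.05219 / 0.36411 = 492 nmi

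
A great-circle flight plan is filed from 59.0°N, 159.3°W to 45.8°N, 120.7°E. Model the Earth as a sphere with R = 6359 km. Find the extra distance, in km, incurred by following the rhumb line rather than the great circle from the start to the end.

Great circle: cos σ = sin φ₁ sin φ₂ + cos φ₁ cos φ₂ cos Δλ,  σ = 0.8273 rad → d_gc = 5260.8 km
Rhumb line: Δψ = -0.3813, q = Δφ/Δψ = 0.6042, d_rh = R√(Δφ²+q²Δλ²) = 5561.0 km
Excess = 5561.0 − 5260.8 = 300.2 ≈ 300 km

300 km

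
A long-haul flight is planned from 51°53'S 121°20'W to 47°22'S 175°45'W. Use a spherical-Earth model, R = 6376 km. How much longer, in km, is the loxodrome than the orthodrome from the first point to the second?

Great circle: cos σ = sin φ₁ sin φ₂ + cos φ₁ cos φ₂ cos Δλ,  σ = 0.6057 rad → d_gc = 3862.1 km
Rhumb line: Δψ = +0.1218, q = Δφ/Δψ = 0.6472, d_rh = R√(Δφ²+q²Δλ²) = 3951.0 km
Excess = 3951.0 − 3862.1 = 88.9 ≈ 89 km

89 km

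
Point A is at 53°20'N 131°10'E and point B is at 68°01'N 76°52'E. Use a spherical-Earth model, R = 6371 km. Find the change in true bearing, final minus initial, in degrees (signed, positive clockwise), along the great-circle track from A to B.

Initial bearing θ₁ = atan2(sin Δλ cos φ₂, cos φ₁ sin φ₂ − sin φ₁ cos φ₂ cos Δλ) = 321.23°
Final bearing θ₂ = (initial bearing from the destination back to the start) + 180° = 272.70°
Δθ = θ₂ − θ₁ = -48.5°

-48.5°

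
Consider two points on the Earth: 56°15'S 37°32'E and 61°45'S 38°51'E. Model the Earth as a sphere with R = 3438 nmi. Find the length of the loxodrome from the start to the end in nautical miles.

333 nmi

Rhumb course C = atan2(Δλ, Δψ) with Δψ = ln[tan(π/4+φ₂/2)/tan(π/4+φ₁/2)] = -0.1869, Δλ = +0.0230 → C = 172.99°
d = R·|Δφ| / |cos C| = 3438·0.09599 / 0.99252 = 333 nmi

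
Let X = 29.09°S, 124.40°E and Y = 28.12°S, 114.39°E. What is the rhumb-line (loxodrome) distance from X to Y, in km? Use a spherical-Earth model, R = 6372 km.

983 km

Rhumb course C = atan2(Δλ, Δψ) with Δψ = ln[tan(π/4+φ₂/2)/tan(π/4+φ₁/2)] = +0.0193, Δλ = -0.1747 → C = 276.30°
d = R·|Δφ| / |cos C| = 6372·0.01693 / 0.10971 = 983 km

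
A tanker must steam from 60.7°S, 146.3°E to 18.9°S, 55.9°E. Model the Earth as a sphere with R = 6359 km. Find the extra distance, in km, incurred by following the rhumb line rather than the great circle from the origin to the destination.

442 km

Great circle: cos σ = sin φ₁ sin φ₂ + cos φ₁ cos φ₂ cos Δλ,  σ = 1.2878 rad → d_gc = 8189.0 km
Rhumb line: Δψ = +1.0056, q = Δφ/Δψ = 0.7255, d_rh = R√(Δφ²+q²Δλ²) = 8631.3 km
Excess = 8631.3 − 8189.0 = 442.3 ≈ 442 km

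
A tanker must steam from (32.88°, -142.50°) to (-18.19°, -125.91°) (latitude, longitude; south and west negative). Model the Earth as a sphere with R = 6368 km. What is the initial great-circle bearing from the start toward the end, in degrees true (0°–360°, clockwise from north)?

θ = atan2( sin Δλ·cos φ₂ ,  cos φ₁ sin φ₂ − sin φ₁ cos φ₂ cos Δλ )
  = atan2(+0.2713, -0.7564) = 160.27°

160.3°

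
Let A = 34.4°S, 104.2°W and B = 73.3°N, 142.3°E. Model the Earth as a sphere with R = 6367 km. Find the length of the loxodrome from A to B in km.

15135 km

Rhumb course C = atan2(Δλ, Δψ) with Δψ = ln[tan(π/4+φ₂/2)/tan(π/4+φ₁/2)] = +2.5589, Δλ = -1.9809 → C = 322.26°
d = R·|Δφ| / |cos C| = 6367·1.87972 / 0.79075 = 15135 km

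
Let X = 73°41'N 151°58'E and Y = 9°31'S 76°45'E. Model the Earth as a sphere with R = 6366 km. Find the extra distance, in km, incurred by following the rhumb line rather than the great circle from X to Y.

Great circle: cos σ = sin φ₁ sin φ₂ + cos φ₁ cos φ₂ cos Δλ,  σ = 1.6589 rad → d_gc = 10560.5 km
Rhumb line: Δψ = -2.1093, q = Δφ/Δψ = 0.6884, d_rh = R√(Δφ²+q²Δλ²) = 10888.4 km
Excess = 10888.4 − 10560.5 = 327.9 ≈ 328 km

328 km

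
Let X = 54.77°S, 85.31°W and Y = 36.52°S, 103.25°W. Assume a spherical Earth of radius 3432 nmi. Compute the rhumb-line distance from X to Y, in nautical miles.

Rhumb course C = atan2(Δλ, Δψ) with Δψ = ln[tan(π/4+φ₂/2)/tan(π/4+φ₁/2)] = +0.4617, Δλ = -0.3131 → C = 325.86°
d = R·|Δφ| / |cos C| = 3432·0.31852 / 0.82764 = 1321 nmi

1321 nmi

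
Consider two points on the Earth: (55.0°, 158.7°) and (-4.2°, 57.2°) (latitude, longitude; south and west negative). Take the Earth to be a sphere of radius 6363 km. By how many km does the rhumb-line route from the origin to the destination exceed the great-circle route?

435 km

Great circle: cos σ = sin φ₁ sin φ₂ + cos φ₁ cos φ₂ cos Δλ,  σ = 1.7457 rad → d_gc = 11108.1 km
Rhumb line: Δψ = -1.2276, q = Δφ/Δψ = 0.8417, d_rh = R√(Δφ²+q²Δλ²) = 11542.7 km
Excess = 11542.7 − 11108.1 = 434.6 ≈ 435 km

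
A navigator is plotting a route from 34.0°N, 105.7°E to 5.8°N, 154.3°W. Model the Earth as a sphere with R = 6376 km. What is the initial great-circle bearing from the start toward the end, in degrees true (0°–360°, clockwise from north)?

N = sin Δλ·cos φ₂ = +0.9798;  D = cos φ₁ sin φ₂ − sin φ₁ cos φ₂ cos Δλ = +0.1804
initial course = atan2(N, D) = 79.57°

79.6°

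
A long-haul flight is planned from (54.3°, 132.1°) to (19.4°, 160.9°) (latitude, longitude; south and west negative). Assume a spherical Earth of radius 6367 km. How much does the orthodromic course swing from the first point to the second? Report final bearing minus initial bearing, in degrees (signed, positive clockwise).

Initial bearing θ₁ = atan2(sin Δλ cos φ₂, cos φ₁ sin φ₂ − sin φ₁ cos φ₂ cos Δλ) = 136.41°
Final bearing θ₂ = (initial bearing from the destination back to the start) + 180° = 154.75°
Δθ = θ₂ − θ₁ = +18.3°

+18.3°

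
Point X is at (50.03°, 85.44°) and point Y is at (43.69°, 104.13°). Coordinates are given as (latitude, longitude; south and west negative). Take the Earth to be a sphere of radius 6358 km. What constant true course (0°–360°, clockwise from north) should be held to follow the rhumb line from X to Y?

Δψ = ln[tan(π/4+φ₂/2)/tan(π/4+φ₁/2)] = -0.1621
Δλ = +0.3262 rad (taken the short way round)
course = atan2(Δλ, Δψ) = 116.42°

116.4°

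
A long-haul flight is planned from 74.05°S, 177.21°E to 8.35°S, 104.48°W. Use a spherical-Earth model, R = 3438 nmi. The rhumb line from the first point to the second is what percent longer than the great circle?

4.3%

Great circle: σ = 1.3748 rad → d_gc = Rσ = 4726.7 nmi
Rhumb: Δφ = +1.1467, Δλ = +1.3668, Δψ = +1.8192, q = Δφ/Δψ = 0.6303 → d_rh = R√(Δφ²+q²Δλ²) = 4931.0 nmi
Excess = (4931.0 − 4726.7) / 4726.7 = 204.3 / 4726.7 = 4.32% ≈ 4.3%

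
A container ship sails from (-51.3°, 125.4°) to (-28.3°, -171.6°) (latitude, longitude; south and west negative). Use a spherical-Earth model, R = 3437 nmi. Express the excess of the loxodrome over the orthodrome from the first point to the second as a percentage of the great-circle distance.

2.3%

Great circle: σ = 0.9022 rad → d_gc = Rσ = 3100.7 nmi
Rhumb: Δφ = +0.4014, Δλ = +1.0996, Δψ = +0.5311, q = Δφ/Δψ = 0.7558 → d_rh = R√(Δφ²+q²Δλ²) = 3172.0 nmi
Excess = (3172.0 − 3100.7) / 3100.7 = 71.3 / 3100.7 = 2.30% ≈ 2.3%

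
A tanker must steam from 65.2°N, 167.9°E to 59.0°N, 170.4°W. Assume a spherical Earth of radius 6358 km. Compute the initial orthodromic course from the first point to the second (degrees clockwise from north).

θ = atan2( sin Δλ·cos φ₂ ,  cos φ₁ sin φ₂ − sin φ₁ cos φ₂ cos Δλ )
  = atan2(+0.1904, -0.0749) = 111.46°

111.5°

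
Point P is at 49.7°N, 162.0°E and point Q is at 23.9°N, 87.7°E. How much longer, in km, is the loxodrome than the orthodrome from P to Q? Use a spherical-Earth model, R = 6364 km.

Great circle: cos σ = sin φ₁ sin φ₂ + cos φ₁ cos φ₂ cos Δλ,  σ = 1.0826 rad → d_gc = 6889.9 km
Rhumb line: Δψ = -0.5728, q = Δφ/Δψ = 0.7862, d_rh = R√(Δφ²+q²Δλ²) = 7092.6 km
Excess = 7092.6 − 6889.9 = 202.7 ≈ 203 km

203 km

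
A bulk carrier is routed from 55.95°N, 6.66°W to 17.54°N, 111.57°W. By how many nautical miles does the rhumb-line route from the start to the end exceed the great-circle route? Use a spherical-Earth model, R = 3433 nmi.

Great circle: cos σ = sin φ₁ sin φ₂ + cos φ₁ cos φ₂ cos Δλ,  σ = 1.4582 rad → d_gc = 5006.1 nmi
Rhumb line: Δψ = -0.8725, q = Δφ/Δψ = 0.7684, d_rh = R√(Δφ²+q²Δλ²) = 5350.2 nmi
Excess = 5350.2 − 5006.1 = 344.1 ≈ 344 nmi

344 nmi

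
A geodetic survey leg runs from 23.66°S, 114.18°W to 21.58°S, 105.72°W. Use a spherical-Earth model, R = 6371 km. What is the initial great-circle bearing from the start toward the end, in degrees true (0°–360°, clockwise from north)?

N = sin Δλ·cos φ₂ = +0.1368;  D = cos φ₁ sin φ₂ − sin φ₁ cos φ₂ cos Δλ = +0.0322
initial course = atan2(N, D) = 76.74°

76.7°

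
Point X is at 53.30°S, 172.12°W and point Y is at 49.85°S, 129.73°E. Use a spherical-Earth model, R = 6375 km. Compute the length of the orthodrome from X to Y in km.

cos σ = sin φ₁ sin φ₂ + cos φ₁ cos φ₂ cos Δλ
      = sin(-53.30°)sin(-49.85°) + cos(-53.30°)cos(-49.85°)cos(-58.15°) = 0.8162
σ = 35.295° → d = Rσ = 6375·0.61601 = 3927 km

3927 km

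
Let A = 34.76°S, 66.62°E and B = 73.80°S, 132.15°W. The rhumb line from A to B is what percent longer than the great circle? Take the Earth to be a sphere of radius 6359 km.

31.5%

Great circle: σ = 1.2340 rad → d_gc = Rσ = 7846.9 km
Rhumb: Δφ = -0.6814, Δλ = +2.8140, Δψ = -1.3019, q = Δφ/Δψ = 0.5234 → d_rh = R√(Δφ²+q²Δλ²) = 10318.8 km
Excess = (10318.8 − 7846.9) / 7846.9 = 2471.9 / 7846.9 = 31.50% ≈ 31.5%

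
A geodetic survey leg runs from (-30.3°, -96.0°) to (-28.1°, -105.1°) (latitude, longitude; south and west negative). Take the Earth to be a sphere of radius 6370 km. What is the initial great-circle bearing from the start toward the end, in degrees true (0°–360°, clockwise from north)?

N = sin Δλ·cos φ₂ = -0.1395;  D = cos φ₁ sin φ₂ − sin φ₁ cos φ₂ cos Δλ = +0.0328
initial course = atan2(N, D) = 283.22°

283.2°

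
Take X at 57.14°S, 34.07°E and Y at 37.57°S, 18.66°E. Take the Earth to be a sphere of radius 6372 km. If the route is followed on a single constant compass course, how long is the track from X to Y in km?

2458 km

Rhumb course C = atan2(Δλ, Δψ) with Δψ = ln[tan(π/4+φ₂/2)/tan(π/4+φ₁/2)] = +0.5127, Δλ = -0.2690 → C = 332.32°
d = R·|Δφ| / |cos C| = 6372·0.34156 / 0.88554 = 2458 km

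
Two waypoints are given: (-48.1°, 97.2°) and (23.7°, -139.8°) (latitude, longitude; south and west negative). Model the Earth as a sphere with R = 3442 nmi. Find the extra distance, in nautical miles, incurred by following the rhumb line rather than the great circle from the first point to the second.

Great circle: cos σ = sin φ₁ sin φ₂ + cos φ₁ cos φ₂ cos Δλ,  σ = 2.2552 rad → d_gc = 7762.5 nmi
Rhumb line: Δψ = +1.3860, q = Δφ/Δψ = 0.9041, d_rh = R√(Δφ²+q²Δλ²) = 7952.1 nmi
Excess = 7952.1 − 7762.5 = 189.6 ≈ 190 nmi

190 nmi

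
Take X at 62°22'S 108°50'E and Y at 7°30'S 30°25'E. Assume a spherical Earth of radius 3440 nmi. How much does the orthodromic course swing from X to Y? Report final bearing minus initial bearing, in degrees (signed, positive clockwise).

+55.5°

Initial bearing θ₁ = atan2(sin Δλ cos φ₂, cos φ₁ sin φ₂ − sin φ₁ cos φ₂ cos Δλ) = 276.80°
Final bearing θ₂ = (initial bearing from the destination back to the start) + 180° = 332.32°
Δθ = θ₂ − θ₁ = +55.5°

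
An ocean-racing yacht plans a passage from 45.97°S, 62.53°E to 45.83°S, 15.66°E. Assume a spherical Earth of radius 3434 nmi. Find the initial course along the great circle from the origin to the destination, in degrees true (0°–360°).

252.9°

θ = atan2( sin Δλ·cos φ₂ ,  cos φ₁ sin φ₂ − sin φ₁ cos φ₂ cos Δλ )
  = atan2(-0.5085, -0.1560) = 252.94°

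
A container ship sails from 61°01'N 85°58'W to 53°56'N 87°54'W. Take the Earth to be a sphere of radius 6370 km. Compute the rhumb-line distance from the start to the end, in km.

Δψ = ln[tan(π/4+φ₂/2)/tan(π/4+φ₁/2)] = -0.2308;  Δφ = -0.1236 rad,  Δλ = -0.0337 rad
q = Δφ/Δψ = 0.5356
d = R·√(Δφ² + q²Δλ²) = 6370·0.12494 = 796 km

796 km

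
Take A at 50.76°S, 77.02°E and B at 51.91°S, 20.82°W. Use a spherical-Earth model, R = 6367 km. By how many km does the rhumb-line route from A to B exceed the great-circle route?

Great circle: cos σ = sin φ₁ sin φ₂ + cos φ₁ cos φ₂ cos Δλ,  σ = 0.9808 rad → d_gc = 6244.9 km
Rhumb line: Δψ = -0.0321, q = Δφ/Δψ = 0.6247, d_rh = R√(Δφ²+q²Δλ²) = 6793.5 km
Excess = 6793.5 − 6244.9 = 548.6 ≈ 549 km

549 km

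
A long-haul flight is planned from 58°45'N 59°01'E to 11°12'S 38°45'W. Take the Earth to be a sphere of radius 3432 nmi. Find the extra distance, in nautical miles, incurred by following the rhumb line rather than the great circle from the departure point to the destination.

Great circle: cos σ = sin φ₁ sin φ₂ + cos φ₁ cos φ₂ cos Δλ,  σ = 1.8078 rad → d_gc = 6204.5 nmi
Rhumb line: Δψ = -1.4709, q = Δφ/Δψ = 0.8300, d_rh = R√(Δφ²+q²Δλ²) = 6417.4 nmi
Excess = 6417.4 − 6204.5 = 212.9 ≈ 213 nmi

213 nmi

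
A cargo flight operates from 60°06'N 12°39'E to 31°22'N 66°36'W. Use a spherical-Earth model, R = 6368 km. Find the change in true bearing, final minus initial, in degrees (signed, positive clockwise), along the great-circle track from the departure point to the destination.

-62.9°

At departure: θ₁ = atan2(sin Δλ cos φ₂, cos φ₁ sin φ₂ − sin φ₁ cos φ₂ cos Δλ) = 278.23°
At arrival: θ₂ = atan2(sin Δλ cos φ₁, −cos φ₂ sin φ₁ + sin φ₂ cos φ₁ cos Δλ) = 215.30°
Δθ = θ₂ − θ₁ = -62.9°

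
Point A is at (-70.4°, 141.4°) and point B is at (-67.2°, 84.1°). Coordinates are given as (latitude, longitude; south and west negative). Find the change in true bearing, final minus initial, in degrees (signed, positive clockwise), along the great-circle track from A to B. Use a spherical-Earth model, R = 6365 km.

+54.0°

Initial bearing θ₁ = atan2(sin Δλ cos φ₂, cos φ₁ sin φ₂ − sin φ₁ cos φ₂ cos Δλ) = 251.04°
Final bearing θ₂ = (initial bearing from the destination back to the start) + 180° = 305.05°
Δθ = θ₂ − θ₁ = +54.0°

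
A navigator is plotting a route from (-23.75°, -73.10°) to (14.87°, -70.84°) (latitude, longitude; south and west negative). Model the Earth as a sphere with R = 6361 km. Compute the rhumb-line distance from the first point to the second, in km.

Δψ = ln[tan(π/4+φ₂/2)/tan(π/4+φ₁/2)] = +0.6894;  Δφ = +0.6740 rad,  Δλ = +0.0394 rad
q = Δφ/Δψ = 0.9777
d = R·√(Δφ² + q²Δλ²) = 6361·0.67515 = 4295 km

4295 km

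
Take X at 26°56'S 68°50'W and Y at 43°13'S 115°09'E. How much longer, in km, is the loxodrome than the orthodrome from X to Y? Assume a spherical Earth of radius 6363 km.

3804 km

Great circle: cos σ = sin φ₁ sin φ₂ + cos φ₁ cos φ₂ cos Δλ,  σ = 1.9156 rad → d_gc = 12188.8 km
Rhumb line: Δψ = -0.3496, q = Δφ/Δψ = 0.8129, d_rh = R√(Δφ²+q²Δλ²) = 15992.8 km
Excess = 15992.8 − 12188.8 = 3804.0 ≈ 3804 km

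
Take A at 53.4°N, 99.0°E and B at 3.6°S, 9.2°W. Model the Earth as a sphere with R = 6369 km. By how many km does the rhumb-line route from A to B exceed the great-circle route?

512 km

Great circle: cos σ = sin φ₁ sin φ₂ + cos φ₁ cos φ₂ cos Δλ,  σ = 1.8093 rad → d_gc = 11523.5 km
Rhumb line: Δψ = -1.1694, q = Δφ/Δψ = 0.8508, d_rh = R√(Δφ²+q²Δλ²) = 12035.3 km
Excess = 12035.3 − 11523.5 = 511.8 ≈ 512 km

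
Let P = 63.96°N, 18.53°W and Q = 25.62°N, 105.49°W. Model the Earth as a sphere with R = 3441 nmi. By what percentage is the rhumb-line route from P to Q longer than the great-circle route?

5.8%

Great circle: σ = 1.1489 rad → d_gc = Rσ = 3953.3 nmi
Rhumb: Δφ = -0.6692, Δλ = -1.5177, Δψ = -1.0015, q = Δφ/Δψ = 0.6682 → d_rh = R√(Δφ²+q²Δλ²) = 4180.8 nmi
Excess = (4180.8 − 3953.3) / 3953.3 = 227.5 / 3953.3 = 5.755% ≈ 5.8%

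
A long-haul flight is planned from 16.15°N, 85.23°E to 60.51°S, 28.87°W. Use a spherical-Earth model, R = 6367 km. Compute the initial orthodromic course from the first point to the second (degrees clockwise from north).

N = sin Δλ·cos φ₂ = -0.4494;  D = cos φ₁ sin φ₂ − sin φ₁ cos φ₂ cos Δλ = -0.7802
initial course = atan2(N, D) = 209.94°

209.9°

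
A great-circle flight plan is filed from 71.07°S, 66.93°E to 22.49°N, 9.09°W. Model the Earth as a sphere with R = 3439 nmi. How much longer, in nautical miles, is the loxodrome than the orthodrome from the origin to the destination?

151 nmi

Great circle: cos σ = sin φ₁ sin φ₂ + cos φ₁ cos φ₂ cos Δλ,  σ = 1.8644 rad → d_gc = 6411.7 nmi
Rhumb line: Δψ = +2.1945, q = Δφ/Δψ = 0.7441, d_rh = R√(Δφ²+q²Δλ²) = 6562.3 nmi
Excess = 6562.3 − 6411.7 = 150.6 ≈ 151 nmi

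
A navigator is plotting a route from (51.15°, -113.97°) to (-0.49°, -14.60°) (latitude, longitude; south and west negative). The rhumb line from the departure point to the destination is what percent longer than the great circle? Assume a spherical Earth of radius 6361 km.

3.5%

Great circle: σ = 1.6798 rad → d_gc = Rσ = 10685.2 km
Rhumb: Δφ = -0.9013, Δλ = +1.7343, Δψ = -1.0508, q = Δφ/Δψ = 0.8577 → d_rh = R√(Δφ²+q²Δλ²) = 11063.4 km
Excess = (11063.4 − 10685.2) / 10685.2 = 378.2 / 10685.2 = 3.54% ≈ 3.5%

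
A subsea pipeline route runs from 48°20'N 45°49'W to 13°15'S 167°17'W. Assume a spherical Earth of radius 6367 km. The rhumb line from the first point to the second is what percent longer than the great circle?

3.7%

Great circle: σ = 2.1048 rad → d_gc = Rσ = 13401.4 km
Rhumb: Δφ = -1.0748, Δλ = -2.1200, Δψ = -1.1995, q = Δφ/Δψ = 0.8960 → d_rh = R√(Δφ²+q²Δλ²) = 13896.6 km
Excess = (13896.6 − 13401.4) / 13401.4 = 495.2 / 13401.4 = 3.70% ≈ 3.7%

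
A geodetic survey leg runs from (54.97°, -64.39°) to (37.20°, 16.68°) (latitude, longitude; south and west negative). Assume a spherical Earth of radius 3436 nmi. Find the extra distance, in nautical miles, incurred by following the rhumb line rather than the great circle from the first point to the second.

Great circle: cos σ = sin φ₁ sin φ₂ + cos φ₁ cos φ₂ cos Δλ,  σ = 0.9691 rad → d_gc = 3329.80 nmi
Rhumb line: Δψ = -0.4530, q = Δφ/Δψ = 0.6847, d_rh = R√(Δφ²+q²Δλ²) = 3495.29 nmi
Excess = 3495.29 − 3329.80 = 165.49 ≈ 165 nmi

165 nmi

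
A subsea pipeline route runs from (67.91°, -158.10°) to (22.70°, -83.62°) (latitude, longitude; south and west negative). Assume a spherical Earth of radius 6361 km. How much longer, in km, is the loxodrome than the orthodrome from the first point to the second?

Great circle: cos σ = sin φ₁ sin φ₂ + cos φ₁ cos φ₂ cos Δλ,  σ = 1.1036 rad → d_gc = 7019.8 km
Rhumb line: Δψ = -1.2268, q = Δφ/Δψ = 0.6432, d_rh = R√(Δφ²+q²Δλ²) = 7313.0 km
Excess = 7313.0 − 7019.8 = 293.2 ≈ 293 km

293 km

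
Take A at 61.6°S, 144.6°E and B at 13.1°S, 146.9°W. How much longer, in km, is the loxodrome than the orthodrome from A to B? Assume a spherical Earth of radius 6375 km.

Great circle: cos σ = sin φ₁ sin φ₂ + cos φ₁ cos φ₂ cos Δλ,  σ = 1.1927 rad → d_gc = 7603.4 km
Rhumb line: Δψ = +1.1436, q = Δφ/Δψ = 0.7402, d_rh = R√(Δφ²+q²Δλ²) = 7807.0 km
Excess = 7807.0 − 7603.4 = 203.6 ≈ 204 km

204 km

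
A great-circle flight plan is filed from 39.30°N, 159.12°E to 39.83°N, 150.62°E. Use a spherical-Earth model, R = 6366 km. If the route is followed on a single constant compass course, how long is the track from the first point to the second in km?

Rhumb course C = atan2(Δλ, Δψ) with Δψ = ln[tan(π/4+φ₂/2)/tan(π/4+φ₁/2)] = +0.0120, Δλ = -0.1484 → C = 274.62°
d = R·|Δφ| / |cos C| = 6366·0.00925 / 0.08062 = 730 km

730 km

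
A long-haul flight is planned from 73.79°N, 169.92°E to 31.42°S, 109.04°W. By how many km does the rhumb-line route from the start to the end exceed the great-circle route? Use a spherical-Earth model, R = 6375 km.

329 km

Great circle: cos σ = sin φ₁ sin φ₂ + cos φ₁ cos φ₂ cos Δλ,  σ = 2.0527 rad → d_gc = 13086.1 km
Rhumb line: Δψ = -2.5272, q = Δφ/Δψ = 0.7266, d_rh = R√(Δφ²+q²Δλ²) = 13414.9 km
Excess = 13414.9 − 13086.1 = 328.8 ≈ 329 km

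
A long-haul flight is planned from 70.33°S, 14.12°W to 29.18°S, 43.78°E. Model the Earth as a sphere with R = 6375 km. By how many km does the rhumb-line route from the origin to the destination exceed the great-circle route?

Great circle: cos σ = sin φ₁ sin φ₂ + cos φ₁ cos φ₂ cos Δλ,  σ = 0.9081 rad → d_gc = 5788.9 km
Rhumb line: Δψ = +1.2195, q = Δφ/Δψ = 0.5889, d_rh = R√(Δφ²+q²Δλ²) = 5946.2 km
Excess = 5946.2 − 5788.9 = 157.3 ≈ 157 km

157 km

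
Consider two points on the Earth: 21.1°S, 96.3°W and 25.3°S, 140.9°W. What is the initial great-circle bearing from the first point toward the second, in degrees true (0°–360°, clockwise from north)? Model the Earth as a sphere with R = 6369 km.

255.3°

N = sin Δλ·cos φ₂ = -0.6348;  D = cos φ₁ sin φ₂ − sin φ₁ cos φ₂ cos Δλ = -0.1670
initial course = atan2(N, D) = 255.26°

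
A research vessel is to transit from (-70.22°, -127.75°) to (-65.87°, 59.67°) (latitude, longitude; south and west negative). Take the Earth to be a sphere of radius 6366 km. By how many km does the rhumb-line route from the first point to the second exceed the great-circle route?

2294 km

Great circle: cos σ = sin φ₁ sin φ₂ + cos φ₁ cos φ₂ cos Δλ,  σ = 0.7647 rad → d_gc = 4868.1 km
Rhumb line: Δψ = +0.2037, q = Δφ/Δψ = 0.3727, d_rh = R√(Δφ²+q²Δλ²) = 7162.5 km
Excess = 7162.5 − 4868.1 = 2294.4 ≈ 2294 km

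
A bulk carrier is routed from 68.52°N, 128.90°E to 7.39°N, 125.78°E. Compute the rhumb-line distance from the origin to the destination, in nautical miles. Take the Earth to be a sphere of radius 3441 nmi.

Rhumb course C = atan2(Δλ, Δψ) with Δψ = ln[tan(π/4+φ₂/2)/tan(π/4+φ₁/2)] = -1.5331, Δλ = -0.0545 → C = 182.03°
d = R·|Δφ| / |cos C| = 3441·1.06692 / 0.99937 = 3674 nmi

3674 nmi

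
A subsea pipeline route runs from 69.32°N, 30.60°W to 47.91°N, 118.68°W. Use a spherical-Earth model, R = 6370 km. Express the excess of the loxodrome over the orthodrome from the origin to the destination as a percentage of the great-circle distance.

8.0%

Great circle: σ = 0.7923 rad → d_gc = Rσ = 5047.0 km
Rhumb: Δφ = -0.3737, Δλ = -1.5373, Δψ = -0.7461, q = Δφ/Δψ = 0.5008 → d_rh = R√(Δφ²+q²Δλ²) = 5451.3 km
Excess = (5451.3 − 5047.0) / 5047.0 = 404.3 / 5047.0 = 8.01% ≈ 8.0%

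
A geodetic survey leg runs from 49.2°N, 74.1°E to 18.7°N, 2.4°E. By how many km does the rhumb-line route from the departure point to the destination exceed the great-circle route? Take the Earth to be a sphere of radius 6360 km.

Great circle: cos σ = sin φ₁ sin φ₂ + cos φ₁ cos φ₂ cos Δλ,  σ = 1.1185 rad → d_gc = 7113.6 km
Rhumb line: Δψ = -0.6568, q = Δφ/Δψ = 0.8105, d_rh = R√(Δφ²+q²Δλ²) = 7285.0 km
Excess = 7285.0 − 7113.6 = 171.4 ≈ 171 km

171 km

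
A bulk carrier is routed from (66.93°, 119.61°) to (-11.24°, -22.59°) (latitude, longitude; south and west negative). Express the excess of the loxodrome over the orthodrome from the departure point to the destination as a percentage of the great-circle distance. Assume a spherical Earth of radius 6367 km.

Great circle: σ = 2.0749 rad → d_gc = Rσ = 13210.9 km
Rhumb: Δφ = -1.3643, Δλ = -2.4819, Δψ = -1.7866, q = Δφ/Δψ = 0.7636 → d_rh = R√(Δφ²+q²Δλ²) = 14868.2 km
Excess = (14868.2 − 13210.9) / 13210.9 = 1657.3 / 13210.9 = 12.54% ≈ 12.5%

12.5%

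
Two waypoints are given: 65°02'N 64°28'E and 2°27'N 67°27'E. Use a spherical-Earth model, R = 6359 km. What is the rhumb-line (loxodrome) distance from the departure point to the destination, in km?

Rhumb course C = atan2(Δλ, Δψ) with Δψ = ln[tan(π/4+φ₂/2)/tan(π/4+φ₁/2)] = -1.4651, Δλ = +0.0521 → C = 177.96°
d = R·|Δφ| / |cos C| = 6359·1.09229 / 0.99937 = 6950 km

6950 km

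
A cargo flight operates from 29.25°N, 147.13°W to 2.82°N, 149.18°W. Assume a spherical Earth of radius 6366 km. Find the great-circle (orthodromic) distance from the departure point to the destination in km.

2945 km

Haversine: a = sin²(Δφ/2)+cos φ₁ cos φ₂ sin²(Δλ/2) = 0.05254;  σ = 2·atan2(√a,√(1−a))
σ = 26.502° → d = Rσ = 6366·0.46254 = 2945 km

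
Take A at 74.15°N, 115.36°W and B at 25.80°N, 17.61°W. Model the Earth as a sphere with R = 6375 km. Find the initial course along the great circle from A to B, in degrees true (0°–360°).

N = sin Δλ·cos φ₂ = +0.8921;  D = cos φ₁ sin φ₂ − sin φ₁ cos φ₂ cos Δλ = +0.2357
initial course = atan2(N, D) = 75.20°

75.2°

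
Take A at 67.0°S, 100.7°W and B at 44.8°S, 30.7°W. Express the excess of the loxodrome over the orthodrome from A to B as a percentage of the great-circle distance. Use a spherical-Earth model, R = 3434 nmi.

Great circle: σ = 0.7326 rad → d_gc = Rσ = 2515.7 nmi
Rhumb: Δφ = +0.3875, Δλ = +1.2217, Δψ = +0.7159, q = Δφ/Δψ = 0.5412 → d_rh = R√(Δφ²+q²Δλ²) = 2631.8 nmi
Excess = (2631.8 − 2515.7) / 2515.7 = 116.1 / 2515.7 = 4.62% ≈ 4.6%

4.6%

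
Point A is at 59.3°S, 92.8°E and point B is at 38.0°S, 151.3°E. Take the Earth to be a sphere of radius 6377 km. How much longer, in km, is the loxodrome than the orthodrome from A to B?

Great circle: cos σ = sin φ₁ sin φ₂ + cos φ₁ cos φ₂ cos Δλ,  σ = 0.7383 rad → d_gc = 4708.4 km
Rhumb line: Δψ = +0.5748, q = Δφ/Δψ = 0.6468, d_rh = R√(Δφ²+q²Δλ²) = 4832.6 km
Excess = 4832.6 − 4708.4 = 124.2 ≈ 124 km

124 km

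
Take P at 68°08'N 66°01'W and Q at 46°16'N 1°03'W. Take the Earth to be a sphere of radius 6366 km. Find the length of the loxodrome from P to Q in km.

Rhumb course C = atan2(Δλ, Δψ) with Δψ = ln[tan(π/4+φ₂/2)/tan(π/4+φ₁/2)] = -0.7312, Δλ = +1.1339 → C = 122.82°
d = R·|Δφ| / |cos C| = 6366·0.38165 / 0.54194 = 4483 km

4483 km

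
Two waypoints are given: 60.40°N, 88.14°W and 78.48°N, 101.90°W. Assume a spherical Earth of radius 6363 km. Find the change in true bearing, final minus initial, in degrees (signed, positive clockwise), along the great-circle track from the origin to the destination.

-13.1°

Initial bearing θ₁ = atan2(sin Δλ cos φ₂, cos φ₁ sin φ₂ − sin φ₁ cos φ₂ cos Δλ) = 351.43°
Final bearing θ₂ = (initial bearing from the destination back to the start) + 180° = 338.38°
Δθ = θ₂ − θ₁ = -13.1°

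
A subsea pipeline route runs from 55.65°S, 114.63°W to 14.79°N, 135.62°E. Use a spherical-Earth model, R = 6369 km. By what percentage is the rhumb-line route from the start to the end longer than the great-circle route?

Great circle: σ = 1.9770 rad → d_gc = Rσ = 12591.4 km
Rhumb: Δφ = +1.2294, Δλ = -1.9155, Δψ = +1.4352, q = Δφ/Δψ = 0.8566 → d_rh = R√(Δφ²+q²Δλ²) = 13058.3 km
Excess = (13058.3 − 12591.4) / 12591.4 = 466.9 / 12591.4 = 3.71% ≈ 3.7%

3.7%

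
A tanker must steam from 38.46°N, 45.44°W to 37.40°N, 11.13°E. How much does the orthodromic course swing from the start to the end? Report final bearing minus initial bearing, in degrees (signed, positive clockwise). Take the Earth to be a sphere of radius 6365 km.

Initial bearing θ₁ = atan2(sin Δλ cos φ₂, cos φ₁ sin φ₂ − sin φ₁ cos φ₂ cos Δλ) = 72.94°
Final bearing θ₂ = (initial bearing from the destination back to the start) + 180° = 109.55°
Δθ = θ₂ − θ₁ = +36.6°

+36.6°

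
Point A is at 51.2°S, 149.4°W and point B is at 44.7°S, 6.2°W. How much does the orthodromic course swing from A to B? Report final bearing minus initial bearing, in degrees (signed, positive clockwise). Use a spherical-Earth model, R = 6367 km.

-131.8°

At departure: θ₁ = atan2(sin Δλ cos φ₂, cos φ₁ sin φ₂ − sin φ₁ cos φ₂ cos Δλ) = 154.29°
At arrival: θ₂ = atan2(sin Δλ cos φ₁, −cos φ₂ sin φ₁ + sin φ₂ cos φ₁ cos Δλ) = 22.48°
Δθ = θ₂ − θ₁ = -131.8°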